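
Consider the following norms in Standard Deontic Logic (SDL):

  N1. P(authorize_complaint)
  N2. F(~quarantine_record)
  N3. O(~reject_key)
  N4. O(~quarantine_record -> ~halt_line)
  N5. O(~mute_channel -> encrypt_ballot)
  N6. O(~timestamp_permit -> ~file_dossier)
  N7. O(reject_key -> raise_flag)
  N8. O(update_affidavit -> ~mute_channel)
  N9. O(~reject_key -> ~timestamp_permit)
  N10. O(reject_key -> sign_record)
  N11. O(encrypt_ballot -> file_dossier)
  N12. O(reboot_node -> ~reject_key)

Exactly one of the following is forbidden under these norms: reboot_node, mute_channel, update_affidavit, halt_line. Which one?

Premise 3 gives O(~reject_key).
Applying K to premise 9 (O(~reject_key -> ~timestamp_permit)) and O(~reject_key) yields O(~timestamp_permit).
With premise 6, O(~timestamp_permit -> ~file_dossier), the K-axiom yields O(~file_dossier).
The contrapositive of premise 11 (O(encrypt_ballot -> file_dossier)) is O(~file_dossier -> ~encrypt_ballot), and O(~file_dossier) is already established, so O(~encrypt_ballot).
Premise 5 is O(~mute_channel -> encrypt_ballot); contrapositively O(~encrypt_ballot -> mute_channel). Since O(~encrypt_ballot) holds, K gives O(mute_channel).
Premise 8 is O(update_affidavit -> ~mute_channel); contrapositively O(mute_channel -> ~update_affidavit). Since O(mute_channel) holds, K gives O(~update_affidavit).
So O(~update_affidavit) holds, i.e. update_affidavit is forbidden. None of the other listed options is forbidden under the premises.

update_affidavit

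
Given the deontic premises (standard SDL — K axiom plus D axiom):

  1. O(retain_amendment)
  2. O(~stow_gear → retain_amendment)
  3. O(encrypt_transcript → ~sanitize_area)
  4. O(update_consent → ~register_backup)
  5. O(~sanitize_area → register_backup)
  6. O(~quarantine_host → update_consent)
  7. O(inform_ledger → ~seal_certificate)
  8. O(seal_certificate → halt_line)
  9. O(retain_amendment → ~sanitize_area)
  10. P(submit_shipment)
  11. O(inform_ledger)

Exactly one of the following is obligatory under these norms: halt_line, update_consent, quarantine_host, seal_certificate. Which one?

quarantine_host

Premise 1 states O(retain_amendment) outright.
Premise 9 is O(retain_amendment → ~sanitize_area); since O(retain_amendment), deontic closure gives O(~sanitize_area).
Premise 5 is O(~sanitize_area → register_backup); since O(~sanitize_area), deontic closure gives O(register_backup).
Premise 4 is O(update_consent → ~register_backup); contrapositively O(register_backup → ~update_consent). Since O(register_backup) holds, K gives O(~update_consent).
Premise 6, O(~quarantine_host → update_consent), contraposes to O(~update_consent → quarantine_host); with O(~update_consent) we get O(quarantine_host).
So O(quarantine_host) holds — quarantine_host is obligatory. None of the other listed options is made obligatory by any chain of premises.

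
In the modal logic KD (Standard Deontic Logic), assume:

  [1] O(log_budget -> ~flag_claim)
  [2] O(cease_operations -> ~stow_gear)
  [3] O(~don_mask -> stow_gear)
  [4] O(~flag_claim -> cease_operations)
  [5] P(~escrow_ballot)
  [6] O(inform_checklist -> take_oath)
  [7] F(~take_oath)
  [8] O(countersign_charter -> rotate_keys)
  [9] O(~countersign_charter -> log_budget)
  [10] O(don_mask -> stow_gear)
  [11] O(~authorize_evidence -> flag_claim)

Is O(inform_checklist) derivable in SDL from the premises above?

Premise 6 is O(inform_checklist -> take_oath); even if O(take_oath) held, inferring O(inform_checklist) would be affirming the consequent — invalid.
No other premise forces O(inform_checklist). An ideal world satisfying every premise can still have inform_checklist false, so O(inform_checklist) is not derivable.

No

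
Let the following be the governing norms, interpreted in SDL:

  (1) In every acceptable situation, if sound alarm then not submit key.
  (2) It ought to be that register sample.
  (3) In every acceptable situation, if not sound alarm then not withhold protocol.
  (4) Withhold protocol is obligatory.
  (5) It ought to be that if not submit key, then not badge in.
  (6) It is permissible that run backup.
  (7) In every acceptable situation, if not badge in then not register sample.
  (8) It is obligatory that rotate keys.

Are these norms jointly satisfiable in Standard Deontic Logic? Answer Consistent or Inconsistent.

Inconsistent

Premise 2 gives O(register_sample).
Premise 7 is O(¬badge_in → ¬register_sample); contrapositively O(register_sample → badge_in). Since O(register_sample) holds, K gives O(badge_in).
Premise 5 is O(¬submit_key → ¬badge_in); contrapositively O(badge_in → submit_key). Since O(badge_in) holds, K gives O(submit_key).
Premise 1 is O(sound_alarm → ¬submit_key); contrapositively O(submit_key → ¬sound_alarm). Since O(submit_key) holds, K gives O(¬sound_alarm).
Applying K to premise 3 (O(¬sound_alarm → ¬withhold_protocol)) and O(¬sound_alarm) yields O(¬withhold_protocol).
But premise 4 directly asserts O(withhold_protocol).
We now have both O(¬withhold_protocol) and O(withhold_protocol) — withhold_protocol is simultaneously obligatory and forbidden, violating the D-axiom.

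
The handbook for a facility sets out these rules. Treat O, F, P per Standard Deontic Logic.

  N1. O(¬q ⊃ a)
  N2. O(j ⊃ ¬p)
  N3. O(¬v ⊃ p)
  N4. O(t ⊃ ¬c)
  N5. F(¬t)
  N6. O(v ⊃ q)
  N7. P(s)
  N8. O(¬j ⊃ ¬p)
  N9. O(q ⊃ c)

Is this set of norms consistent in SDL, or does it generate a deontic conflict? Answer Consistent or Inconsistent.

Inconsistent

By case analysis on j: premise 2 gives O(j ⊃ ¬p) and premise 8 gives O(¬j ⊃ ¬p), so O(¬p) either way.
The contrapositive of premise 3 (O(¬v ⊃ p)) is O(¬p ⊃ v), and O(¬p) is already established, so O(v).
Premise 6 is O(v ⊃ q); since O(v), deontic closure gives O(q).
With premise 9, O(q ⊃ c), the K-axiom yields O(c).
Premise 4, O(t ⊃ ¬c), contraposes to O(c ⊃ ¬t); with O(c) we get O(¬t).
However, F(¬t) at premise 5 amounts to O(t).
We now have both O(¬t) and O(t) — t is simultaneously obligatory and forbidden, violating the D-axiom.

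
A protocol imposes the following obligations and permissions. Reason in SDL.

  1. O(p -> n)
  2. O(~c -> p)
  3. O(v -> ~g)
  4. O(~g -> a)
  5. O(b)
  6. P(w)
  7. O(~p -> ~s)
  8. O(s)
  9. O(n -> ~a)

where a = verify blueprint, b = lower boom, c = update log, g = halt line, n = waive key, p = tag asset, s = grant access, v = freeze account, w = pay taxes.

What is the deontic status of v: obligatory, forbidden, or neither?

Forbidden

Premise 8 gives O(s).
Premise 7, O(~p -> ~s), contraposes to O(s -> p); with O(s) we get O(p).
From O(p) and premise 1, O(p -> n), we obtain O(n).
From O(n) and premise 9, O(n -> ~a), we obtain O(~a).
Premise 4 is O(~g -> a); contrapositively O(~a -> g). Since O(~a) holds, K gives O(g).
The contrapositive of premise 3 (O(v -> ~g)) is O(g -> ~v), and O(g) is already established, so O(~v).
Premises 2, 5, 6 do not contribute to this derivation.
Thus O(~v), which is F(v): v is forbidden.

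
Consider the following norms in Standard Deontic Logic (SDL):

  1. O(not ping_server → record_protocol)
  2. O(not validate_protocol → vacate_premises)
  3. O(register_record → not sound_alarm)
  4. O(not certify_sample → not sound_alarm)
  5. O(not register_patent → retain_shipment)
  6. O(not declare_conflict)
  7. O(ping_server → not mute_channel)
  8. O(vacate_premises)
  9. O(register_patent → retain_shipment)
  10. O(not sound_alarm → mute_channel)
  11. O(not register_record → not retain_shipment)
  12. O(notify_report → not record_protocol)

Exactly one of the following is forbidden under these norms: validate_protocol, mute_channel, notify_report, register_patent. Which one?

Premises 9 and 5 are O(register_patent → retain_shipment) and O(not register_patent → retain_shipment); every ideal world satisfies register_patent or not register_patent, so in either case retain_shipment holds — hence O(retain_shipment).
The contrapositive of premise 11 (O(not register_record → not retain_shipment)) is O(retain_shipment → register_record), and O(retain_shipment) is already established, so O(register_record).
With premise 3, O(register_record → not sound_alarm), the K-axiom yields O(not sound_alarm).
Premise 10 is O(not sound_alarm → mute_channel); since O(not sound_alarm), deontic closure gives O(mute_channel).
The contrapositive of premise 7 (O(ping_server → not mute_channel)) is O(mute_channel → not ping_server), and O(mute_channel) is already established, so O(not ping_server).
Applying K to premise 1 (O(not ping_server → record_protocol)) and O(not ping_server) yields O(record_protocol).
Premise 12, O(notify_report → not record_protocol), contraposes to O(record_protocol → not notify_report); with O(record_protocol) we get O(not notify_report).
So O(not notify_report) holds, i.e. notify_report is forbidden. None of the other listed options is forbidden under the premises.

notify_report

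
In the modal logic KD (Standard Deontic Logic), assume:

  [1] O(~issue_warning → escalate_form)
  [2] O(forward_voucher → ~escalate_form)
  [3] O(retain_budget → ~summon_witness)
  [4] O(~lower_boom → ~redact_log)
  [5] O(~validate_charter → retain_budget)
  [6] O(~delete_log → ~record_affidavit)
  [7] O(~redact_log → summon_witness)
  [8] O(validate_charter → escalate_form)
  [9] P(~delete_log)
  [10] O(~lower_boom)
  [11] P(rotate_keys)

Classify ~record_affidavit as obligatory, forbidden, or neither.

Premise 6 is O(~delete_log → ~record_affidavit), but O(~delete_log) is not derivable from the premises (the permission P(~delete_log) asserts only ~O(delete_log), not O(~delete_log)), so it does not yield O(~record_affidavit).
No premise or chain of K-axiom applications forces O(~record_affidavit), and none forces O(record_affidavit). So ~record_affidavit is neither obligatory nor forbidden under these norms.

Neither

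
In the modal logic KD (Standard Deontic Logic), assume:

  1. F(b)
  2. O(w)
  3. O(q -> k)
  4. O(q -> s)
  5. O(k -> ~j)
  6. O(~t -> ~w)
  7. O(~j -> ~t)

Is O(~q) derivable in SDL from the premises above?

Yes

Premise 2 states O(w) outright.
The contrapositive of premise 6 (O(~t -> ~w)) is O(w -> t), and O(w) is already established, so O(t).
The contrapositive of premise 7 (O(~j -> ~t)) is O(t -> j), and O(t) is already established, so O(j).
The contrapositive of premise 5 (O(k -> ~j)) is O(j -> ~k), and O(j) is already established, so O(~k).
The contrapositive of premise 3 (O(q -> k)) is O(~k -> ~q), and O(~k) is already established, so O(~q).
Premises 1, 4 do not contribute to this derivation.
So O(~q) follows.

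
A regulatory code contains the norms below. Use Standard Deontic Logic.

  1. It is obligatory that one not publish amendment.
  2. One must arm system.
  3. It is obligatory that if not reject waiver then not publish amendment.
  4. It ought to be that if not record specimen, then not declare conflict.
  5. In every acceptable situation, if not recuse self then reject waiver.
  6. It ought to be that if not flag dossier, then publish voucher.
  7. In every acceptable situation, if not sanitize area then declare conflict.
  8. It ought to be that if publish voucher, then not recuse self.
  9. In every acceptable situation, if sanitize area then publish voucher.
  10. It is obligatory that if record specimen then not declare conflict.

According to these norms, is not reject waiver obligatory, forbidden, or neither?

Premises 4 and 10 are O(¬record_specimen → ¬declare_conflict) and O(record_specimen → ¬declare_conflict); every ideal world satisfies ¬record_specimen or record_specimen, so in either case ¬declare_conflict holds — hence O(¬declare_conflict).
Premise 7, O(¬sanitize_area → declare_conflict), contraposes to O(¬declare_conflict → sanitize_area); with O(¬declare_conflict) we get O(sanitize_area).
Applying K to premise 9 (O(sanitize_area → publish_voucher)) and O(sanitize_area) yields O(publish_voucher).
Premise 8 is O(publish_voucher → ¬recuse_self); since O(publish_voucher), deontic closure gives O(¬recuse_self).
Applying K to premise 5 (O(¬recuse_self → reject_waiver)) and O(¬recuse_self) yields O(reject_waiver).
Premises 1, 2, 3, 6 do not contribute to this derivation.
Thus O(reject_waiver), which is F(¬reject_waiver): ¬reject_waiver is forbidden.

Forbidden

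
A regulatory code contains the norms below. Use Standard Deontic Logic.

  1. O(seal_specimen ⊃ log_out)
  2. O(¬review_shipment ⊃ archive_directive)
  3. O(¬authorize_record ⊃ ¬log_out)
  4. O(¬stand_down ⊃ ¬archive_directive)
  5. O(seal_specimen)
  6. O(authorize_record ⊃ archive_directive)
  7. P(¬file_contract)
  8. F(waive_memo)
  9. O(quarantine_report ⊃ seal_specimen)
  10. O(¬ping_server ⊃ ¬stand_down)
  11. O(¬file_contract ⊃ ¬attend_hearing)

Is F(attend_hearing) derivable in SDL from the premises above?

Premise 11 is O(¬file_contract ⊃ ¬attend_hearing), but O(¬file_contract) is not derivable from the premises (the permission P(¬file_contract) asserts only ¬O(file_contract), not O(¬file_contract)), so it does not yield O(¬attend_hearing).
No other premise forces O(¬attend_hearing). An ideal world satisfying every premise can still have attend_hearing true, so F(attend_hearing) is not derivable.

No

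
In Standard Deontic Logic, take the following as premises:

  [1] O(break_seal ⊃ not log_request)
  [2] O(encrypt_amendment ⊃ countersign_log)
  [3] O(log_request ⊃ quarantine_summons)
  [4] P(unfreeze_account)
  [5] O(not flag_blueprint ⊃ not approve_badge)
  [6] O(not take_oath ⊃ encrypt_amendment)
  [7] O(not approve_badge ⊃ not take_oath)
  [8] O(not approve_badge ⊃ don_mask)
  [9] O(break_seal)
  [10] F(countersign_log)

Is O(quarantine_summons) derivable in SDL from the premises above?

No

Premise 3 is O(log_request ⊃ quarantine_summons), but O(log_request) is not derivable from the premises, so it does not yield O(quarantine_summons).
No other premise forces O(quarantine_summons). An ideal world satisfying every premise can still have quarantine_summons false, so O(quarantine_summons) is not derivable.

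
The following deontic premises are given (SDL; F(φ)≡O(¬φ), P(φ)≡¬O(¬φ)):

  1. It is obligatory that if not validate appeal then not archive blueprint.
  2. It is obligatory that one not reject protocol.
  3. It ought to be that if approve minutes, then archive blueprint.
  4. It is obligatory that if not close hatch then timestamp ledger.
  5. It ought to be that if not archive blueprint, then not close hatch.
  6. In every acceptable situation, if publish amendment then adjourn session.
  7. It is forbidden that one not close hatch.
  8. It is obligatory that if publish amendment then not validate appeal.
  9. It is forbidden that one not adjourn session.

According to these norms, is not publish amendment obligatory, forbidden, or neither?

Obligatory

Premise 7 is F(¬close_hatch), i.e. O(close_hatch).
The contrapositive of premise 5 (O(¬archive_blueprint → ¬close_hatch)) is O(close_hatch → archive_blueprint), and O(close_hatch) is already established, so O(archive_blueprint).
Premise 1 is O(¬validate_appeal → ¬archive_blueprint); contrapositively O(archive_blueprint → validate_appeal). Since O(archive_blueprint) holds, K gives O(validate_appeal).
The contrapositive of premise 8 (O(publish_amendment → ¬validate_appeal)) is O(validate_appeal → ¬publish_amendment), and O(validate_appeal) is already established, so O(¬publish_amendment).
Premises 2, 3, 4, 6, 9 do not contribute to this derivation.
Hence ¬publish_amendment is obligatory.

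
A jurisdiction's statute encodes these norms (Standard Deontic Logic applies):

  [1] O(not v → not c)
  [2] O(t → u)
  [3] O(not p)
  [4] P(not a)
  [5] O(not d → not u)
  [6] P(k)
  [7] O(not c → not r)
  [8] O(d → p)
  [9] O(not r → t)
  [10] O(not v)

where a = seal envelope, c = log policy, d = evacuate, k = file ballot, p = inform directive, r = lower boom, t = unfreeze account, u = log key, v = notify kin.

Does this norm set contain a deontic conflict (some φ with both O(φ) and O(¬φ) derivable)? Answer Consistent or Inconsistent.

Inconsistent

From premise 3 we have O(not p).
Premise 8, O(d → p), contraposes to O(not p → not d); with O(not p) we get O(not d).
Premise 5 is O(not d → not u); since O(not d), deontic closure gives O(not u).
Premise 2 is O(t → u); contrapositively O(not u → not t). Since O(not u) holds, K gives O(not t).
The contrapositive of premise 9 (O(not r → t)) is O(not t → r), and O(not t) is already established, so O(r).
Premise 7 is O(not c → not r); contrapositively O(r → c). Since O(r) holds, K gives O(c).
Premise 1, O(not v → not c), contraposes to O(c → v); with O(c) we get O(v).
However, premise 10 gives O(not v).
We now have both O(v) and O(not v) — v is simultaneously obligatory and forbidden, violating the D-axiom.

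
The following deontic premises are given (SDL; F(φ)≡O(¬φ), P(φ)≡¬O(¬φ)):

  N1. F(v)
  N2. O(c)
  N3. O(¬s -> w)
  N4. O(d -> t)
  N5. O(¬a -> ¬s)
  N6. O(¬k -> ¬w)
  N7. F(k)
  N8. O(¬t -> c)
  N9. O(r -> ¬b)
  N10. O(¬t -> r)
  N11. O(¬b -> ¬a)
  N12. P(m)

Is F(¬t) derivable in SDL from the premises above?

Premise 7 is F(k), i.e. O(¬k).
With premise 6, O(¬k -> ¬w), the K-axiom yields O(¬w).
Premise 3, O(¬s -> w), contraposes to O(¬w -> s); with O(¬w) we get O(s).
Premise 5, O(¬a -> ¬s), contraposes to O(s -> a); with O(s) we get O(a).
Premise 11, O(¬b -> ¬a), contraposes to O(a -> b); with O(a) we get O(b).
Premise 9 is O(r -> ¬b); contrapositively O(b -> ¬r). Since O(b) holds, K gives O(¬r).
Premise 10 is O(¬t -> r); contrapositively O(¬r -> t). Since O(¬r) holds, K gives O(t).
Premises 1, 2, 4, 8, 12 do not contribute to this derivation.
So O(t) holds, i.e. F(¬t). The claim follows.

Yes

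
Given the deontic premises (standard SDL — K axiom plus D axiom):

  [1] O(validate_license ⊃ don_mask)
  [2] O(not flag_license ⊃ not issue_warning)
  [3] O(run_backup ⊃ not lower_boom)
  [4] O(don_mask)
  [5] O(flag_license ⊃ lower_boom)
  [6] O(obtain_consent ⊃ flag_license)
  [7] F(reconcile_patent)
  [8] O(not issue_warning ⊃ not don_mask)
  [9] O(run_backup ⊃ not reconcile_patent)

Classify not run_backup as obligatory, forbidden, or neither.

Premise 4 gives O(don_mask).
Premise 8 is O(not issue_warning ⊃ not don_mask); contrapositively O(don_mask ⊃ issue_warning). Since O(don_mask) holds, K gives O(issue_warning).
The contrapositive of premise 2 (O(not flag_license ⊃ not issue_warning)) is O(issue_warning ⊃ flag_license), and O(issue_warning) is already established, so O(flag_license).
Premise 5 is O(flag_license ⊃ lower_boom); since O(flag_license), deontic closure gives O(lower_boom).
Premise 3, O(run_backup ⊃ not lower_boom), contraposes to O(lower_boom ⊃ not run_backup); with O(lower_boom) we get O(not run_backup).
Premises 1, 6, 7, 9 do not contribute to this derivation.
Hence not run_backup is obligatory.

Obligatory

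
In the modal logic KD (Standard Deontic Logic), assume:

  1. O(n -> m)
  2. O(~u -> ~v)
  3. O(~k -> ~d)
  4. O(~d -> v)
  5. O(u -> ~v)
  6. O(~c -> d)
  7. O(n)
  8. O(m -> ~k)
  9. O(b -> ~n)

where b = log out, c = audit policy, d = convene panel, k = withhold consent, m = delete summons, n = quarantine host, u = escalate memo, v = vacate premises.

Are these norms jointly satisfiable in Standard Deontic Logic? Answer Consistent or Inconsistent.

By case analysis on u: premise 5 gives O(u -> ~v) and premise 2 gives O(~u -> ~v), so O(~v) either way.
Premise 4 is O(~d -> v); contrapositively O(~v -> d). Since O(~v) holds, K gives O(d).
Premise 3, O(~k -> ~d), contraposes to O(d -> k); with O(d) we get O(k).
Premise 8, O(m -> ~k), contraposes to O(k -> ~m); with O(k) we get O(~m).
Premise 1, O(n -> m), contraposes to O(~m -> ~n); with O(~m) we get O(~n).
But premise 7 directly asserts O(n).
We now have both O(~n) and O(n) — n is simultaneously obligatory and forbidden, violating the D-axiom.

Inconsistent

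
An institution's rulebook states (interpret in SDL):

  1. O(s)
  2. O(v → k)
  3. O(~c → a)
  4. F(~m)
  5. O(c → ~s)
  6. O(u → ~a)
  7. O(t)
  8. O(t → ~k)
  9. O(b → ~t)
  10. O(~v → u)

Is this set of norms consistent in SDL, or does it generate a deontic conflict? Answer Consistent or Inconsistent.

Premise 1 states O(s) outright.
Premise 5, O(c → ~s), contraposes to O(s → ~c); with O(s) we get O(~c).
With premise 3, O(~c → a), the K-axiom yields O(a).
Premise 6, O(u → ~a), contraposes to O(a → ~u); with O(a) we get O(~u).
The contrapositive of premise 10 (O(~v → u)) is O(~u → v), and O(~u) is already established, so O(v).
With premise 2, O(v → k), the K-axiom yields O(k).
Premise 8 is O(t → ~k); contrapositively O(k → ~t). Since O(k) holds, K gives O(~t).
But premise 7 directly asserts O(t).
We now have both O(~t) and O(t) — t is simultaneously obligatory and forbidden, violating the D-axiom.

Inconsistent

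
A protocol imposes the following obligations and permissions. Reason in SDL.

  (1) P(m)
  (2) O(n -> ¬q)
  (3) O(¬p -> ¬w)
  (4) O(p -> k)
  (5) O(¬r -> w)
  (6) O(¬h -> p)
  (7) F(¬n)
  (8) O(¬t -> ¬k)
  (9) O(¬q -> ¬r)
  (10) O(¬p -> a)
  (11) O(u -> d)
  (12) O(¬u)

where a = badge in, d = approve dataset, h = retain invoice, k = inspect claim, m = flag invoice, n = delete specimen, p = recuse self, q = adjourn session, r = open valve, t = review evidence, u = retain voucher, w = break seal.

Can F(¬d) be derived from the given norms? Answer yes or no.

Premise 11 is O(u -> d), but O(u) is not derivable from the premises, so it does not yield O(d).
No other premise forces O(d). An ideal world satisfying every premise can still have ¬d true, so F(¬d) is not derivable.

No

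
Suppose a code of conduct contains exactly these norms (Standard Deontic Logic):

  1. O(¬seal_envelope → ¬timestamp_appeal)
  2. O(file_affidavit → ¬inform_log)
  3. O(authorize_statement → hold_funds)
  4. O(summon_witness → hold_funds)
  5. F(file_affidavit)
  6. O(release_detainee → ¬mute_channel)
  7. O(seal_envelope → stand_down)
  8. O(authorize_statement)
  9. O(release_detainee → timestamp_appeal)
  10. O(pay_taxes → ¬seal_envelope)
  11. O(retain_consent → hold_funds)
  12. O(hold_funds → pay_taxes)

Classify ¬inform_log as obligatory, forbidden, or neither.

Neither

Premise 2 is O(file_affidavit → ¬inform_log), but O(file_affidavit) is not derivable from the premises, so it does not yield O(¬inform_log).
No premise or chain of K-axiom applications forces O(¬inform_log), and none forces O(inform_log). So ¬inform_log is neither obligatory nor forbidden under these norms.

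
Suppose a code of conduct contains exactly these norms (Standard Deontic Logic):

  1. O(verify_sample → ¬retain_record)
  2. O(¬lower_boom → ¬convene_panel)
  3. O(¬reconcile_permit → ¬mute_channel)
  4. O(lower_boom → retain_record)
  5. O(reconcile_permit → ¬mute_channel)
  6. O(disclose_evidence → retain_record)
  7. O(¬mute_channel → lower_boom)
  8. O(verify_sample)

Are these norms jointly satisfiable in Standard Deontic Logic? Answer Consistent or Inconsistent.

By case analysis on ¬reconcile_permit: premise 3 gives O(¬reconcile_permit → ¬mute_channel) and premise 5 gives O(reconcile_permit → ¬mute_channel), so O(¬mute_channel) either way.
Applying K to premise 7 (O(¬mute_channel → lower_boom)) and O(¬mute_channel) yields O(lower_boom).
Premise 4 is O(lower_boom → retain_record); since O(lower_boom), deontic closure gives O(retain_record).
The contrapositive of premise 1 (O(verify_sample → ¬retain_record)) is O(retain_record → ¬verify_sample), and O(retain_record) is already established, so O(¬verify_sample).
Yet premise 8 states O(verify_sample).
We now have both O(¬verify_sample) and O(verify_sample) — verify_sample is simultaneously obligatory and forbidden, violating the D-axiom.

Inconsistent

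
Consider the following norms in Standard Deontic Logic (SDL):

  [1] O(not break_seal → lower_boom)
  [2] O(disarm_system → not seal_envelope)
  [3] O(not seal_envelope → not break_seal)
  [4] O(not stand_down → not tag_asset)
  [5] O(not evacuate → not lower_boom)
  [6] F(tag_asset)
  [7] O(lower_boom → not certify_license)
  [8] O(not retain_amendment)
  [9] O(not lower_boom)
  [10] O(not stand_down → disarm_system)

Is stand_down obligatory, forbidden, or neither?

Obligatory

Premise 9 states O(not lower_boom) outright.
The contrapositive of premise 1 (O(not break_seal → lower_boom)) is O(not lower_boom → break_seal), and O(not lower_boom) is already established, so O(break_seal).
Premise 3 is O(not seal_envelope → not break_seal); contrapositively O(break_seal → seal_envelope). Since O(break_seal) holds, K gives O(seal_envelope).
The contrapositive of premise 2 (O(disarm_system → not seal_envelope)) is O(seal_envelope → not disarm_system), and O(seal_envelope) is already established, so O(not disarm_system).
The contrapositive of premise 10 (O(not stand_down → disarm_system)) is O(not disarm_system → stand_down), and O(not disarm_system) is already established, so O(stand_down).
Premises 4, 5, 6, 7, 8 do not contribute to this derivation.
Hence stand_down is obligatory.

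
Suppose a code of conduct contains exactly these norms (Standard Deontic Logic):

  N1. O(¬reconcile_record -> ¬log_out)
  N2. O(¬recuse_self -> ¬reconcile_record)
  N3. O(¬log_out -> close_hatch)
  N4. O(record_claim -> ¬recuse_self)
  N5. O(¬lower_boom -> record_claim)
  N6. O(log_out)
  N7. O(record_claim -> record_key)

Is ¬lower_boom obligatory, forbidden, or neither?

Forbidden

From premise 6 we have O(log_out).
Premise 1, O(¬reconcile_record -> ¬log_out), contraposes to O(log_out -> reconcile_record); with O(log_out) we get O(reconcile_record).
Premise 2 is O(¬recuse_self -> ¬reconcile_record); contrapositively O(reconcile_record -> recuse_self). Since O(reconcile_record) holds, K gives O(recuse_self).
Premise 4, O(record_claim -> ¬recuse_self), contraposes to O(recuse_self -> ¬record_claim); with O(recuse_self) we get O(¬record_claim).
The contrapositive of premise 5 (O(¬lower_boom -> record_claim)) is O(¬record_claim -> lower_boom), and O(¬record_claim) is already established, so O(lower_boom).
Premises 3, 7 do not contribute to this derivation.
Thus O(lower_boom), which is F(¬lower_boom): ¬lower_boom is forbidden.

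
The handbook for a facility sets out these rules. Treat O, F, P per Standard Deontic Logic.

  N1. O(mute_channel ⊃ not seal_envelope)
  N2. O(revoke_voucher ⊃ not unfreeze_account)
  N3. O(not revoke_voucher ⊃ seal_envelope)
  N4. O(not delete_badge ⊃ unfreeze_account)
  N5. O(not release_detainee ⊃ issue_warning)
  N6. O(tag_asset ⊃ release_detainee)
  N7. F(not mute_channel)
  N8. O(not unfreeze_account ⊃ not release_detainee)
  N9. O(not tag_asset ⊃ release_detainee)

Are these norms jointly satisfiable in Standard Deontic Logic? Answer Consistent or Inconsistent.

Inconsistent

Premises 6 and 9 cover both cases: O(tag_asset ⊃ release_detainee) and O(not tag_asset ⊃ release_detainee). Since tag_asset ∨ not tag_asset is a tautology, O(release_detainee) follows.
Premise 8, O(not unfreeze_account ⊃ not release_detainee), contraposes to O(release_detainee ⊃ unfreeze_account); with O(release_detainee) we get O(unfreeze_account).
The contrapositive of premise 2 (O(revoke_voucher ⊃ not unfreeze_account)) is O(unfreeze_account ⊃ not revoke_voucher), and O(unfreeze_account) is already established, so O(not revoke_voucher).
Premise 3 is O(not revoke_voucher ⊃ seal_envelope); since O(not revoke_voucher), deontic closure gives O(seal_envelope).
Premise 1, O(mute_channel ⊃ not seal_envelope), contraposes to O(seal_envelope ⊃ not mute_channel); with O(seal_envelope) we get O(not mute_channel).
But premise 7, F(not mute_channel), means O(mute_channel).
We now have both O(not mute_channel) and O(mute_channel) — mute_channel is simultaneously obligatory and forbidden, violating the D-axiom.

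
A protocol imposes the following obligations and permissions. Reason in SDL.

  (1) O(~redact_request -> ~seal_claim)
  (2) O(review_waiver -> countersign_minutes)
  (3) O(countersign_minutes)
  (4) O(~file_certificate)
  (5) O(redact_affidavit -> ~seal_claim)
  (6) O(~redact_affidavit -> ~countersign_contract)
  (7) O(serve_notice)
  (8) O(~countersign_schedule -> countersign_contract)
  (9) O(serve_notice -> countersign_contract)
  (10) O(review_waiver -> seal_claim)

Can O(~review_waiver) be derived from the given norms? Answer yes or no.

From premise 7 we have O(serve_notice).
Applying K to premise 9 (O(serve_notice -> countersign_contract)) and O(serve_notice) yields O(countersign_contract).
Premise 6 is O(~redact_affidavit -> ~countersign_contract); contrapositively O(countersign_contract -> redact_affidavit). Since O(countersign_contract) holds, K gives O(redact_affidavit).
Applying K to premise 5 (O(redact_affidavit -> ~seal_claim)) and O(redact_affidavit) yields O(~seal_claim).
Premise 10, O(review_waiver -> seal_claim), contraposes to O(~seal_claim -> ~review_waiver); with O(~seal_claim) we get O(~review_waiver).
Premises 1, 2, 3, 4, 8 do not contribute to this derivation.
So O(~review_waiver) follows.

Yes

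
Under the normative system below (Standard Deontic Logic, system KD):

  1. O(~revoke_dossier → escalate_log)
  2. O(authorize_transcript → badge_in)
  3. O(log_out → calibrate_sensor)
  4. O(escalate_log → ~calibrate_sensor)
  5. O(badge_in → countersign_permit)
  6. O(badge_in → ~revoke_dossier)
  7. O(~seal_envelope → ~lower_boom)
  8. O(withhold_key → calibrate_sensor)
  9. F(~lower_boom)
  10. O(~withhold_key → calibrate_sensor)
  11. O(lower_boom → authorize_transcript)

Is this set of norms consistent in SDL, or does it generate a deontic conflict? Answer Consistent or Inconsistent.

By case analysis on ~withhold_key: premise 10 gives O(~withhold_key → calibrate_sensor) and premise 8 gives O(withhold_key → calibrate_sensor), so O(calibrate_sensor) either way.
Premise 4, O(escalate_log → ~calibrate_sensor), contraposes to O(calibrate_sensor → ~escalate_log); with O(calibrate_sensor) we get O(~escalate_log).
Premise 1 is O(~revoke_dossier → escalate_log); contrapositively O(~escalate_log → revoke_dossier). Since O(~escalate_log) holds, K gives O(revoke_dossier).
Premise 6, O(badge_in → ~revoke_dossier), contraposes to O(revoke_dossier → ~badge_in); with O(revoke_dossier) we get O(~badge_in).
Premise 2 is O(authorize_transcript → badge_in); contrapositively O(~badge_in → ~authorize_transcript). Since O(~badge_in) holds, K gives O(~authorize_transcript).
Premise 11 is O(lower_boom → authorize_transcript); contrapositively O(~authorize_transcript → ~lower_boom). Since O(~authorize_transcript) holds, K gives O(~lower_boom).
Yet premise 9 is F(~lower_boom), i.e. O(lower_boom).
We now have both O(~lower_boom) and O(lower_boom) — lower_boom is simultaneously obligatory and forbidden, violating the D-axiom.

Inconsistent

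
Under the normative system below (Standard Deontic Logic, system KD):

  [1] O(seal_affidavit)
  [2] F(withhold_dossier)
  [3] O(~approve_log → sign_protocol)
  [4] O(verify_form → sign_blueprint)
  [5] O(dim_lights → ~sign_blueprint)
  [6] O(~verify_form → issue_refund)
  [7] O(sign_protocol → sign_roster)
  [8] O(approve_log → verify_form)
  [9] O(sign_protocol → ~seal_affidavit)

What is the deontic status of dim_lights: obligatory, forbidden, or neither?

Premise 1 states O(seal_affidavit) outright.
The contrapositive of premise 9 (O(sign_protocol → ~seal_affidavit)) is O(seal_affidavit → ~sign_protocol), and O(seal_affidavit) is already established, so O(~sign_protocol).
The contrapositive of premise 3 (O(~approve_log → sign_protocol)) is O(~sign_protocol → approve_log), and O(~sign_protocol) is already established, so O(approve_log).
Applying K to premise 8 (O(approve_log → verify_form)) and O(approve_log) yields O(verify_form).
Premise 4 is O(verify_form → sign_blueprint); since O(verify_form), deontic closure gives O(sign_blueprint).
The contrapositive of premise 5 (O(dim_lights → ~sign_blueprint)) is O(sign_blueprint → ~dim_lights), and O(sign_blueprint) is already established, so O(~dim_lights).
Premises 2, 6, 7 do not contribute to this derivation.
Thus O(~dim_lights), which is F(dim_lights): dim_lights is forbidden.

Forbidden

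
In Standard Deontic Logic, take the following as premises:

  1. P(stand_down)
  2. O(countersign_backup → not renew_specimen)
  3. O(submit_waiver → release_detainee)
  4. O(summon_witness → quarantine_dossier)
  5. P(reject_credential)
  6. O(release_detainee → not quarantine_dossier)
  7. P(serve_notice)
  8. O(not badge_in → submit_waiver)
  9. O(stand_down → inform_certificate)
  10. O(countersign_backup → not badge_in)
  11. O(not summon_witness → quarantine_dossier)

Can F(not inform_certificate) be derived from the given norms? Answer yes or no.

No

Premise 9 is O(stand_down → inform_certificate), but O(stand_down) is not derivable from the premises (the permission P(stand_down) asserts only not O(not stand_down), not O(stand_down)), so it does not yield O(inform_certificate).
No other premise forces O(inform_certificate). An ideal world satisfying every premise can still have not inform_certificate true, so F(not inform_certificate) is not derivable.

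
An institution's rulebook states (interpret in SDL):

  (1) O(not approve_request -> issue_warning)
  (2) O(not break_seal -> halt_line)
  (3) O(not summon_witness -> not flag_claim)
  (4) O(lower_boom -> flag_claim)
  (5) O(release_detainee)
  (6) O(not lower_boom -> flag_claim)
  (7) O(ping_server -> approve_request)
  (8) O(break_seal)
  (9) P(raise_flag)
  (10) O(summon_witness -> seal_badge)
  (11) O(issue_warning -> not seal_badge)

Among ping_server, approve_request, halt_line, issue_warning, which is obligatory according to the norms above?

approve_request

Premises 4 and 6 are O(lower_boom -> flag_claim) and O(not lower_boom -> flag_claim); every ideal world satisfies lower_boom or not lower_boom, so in either case flag_claim holds — hence O(flag_claim).
Premise 3, O(not summon_witness -> not flag_claim), contraposes to O(flag_claim -> summon_witness); with O(flag_claim) we get O(summon_witness).
From O(summon_witness) and premise 10, O(summon_witness -> seal_badge), we obtain O(seal_badge).
The contrapositive of premise 11 (O(issue_warning -> not seal_badge)) is O(seal_badge -> not issue_warning), and O(seal_badge) is already established, so O(not issue_warning).
Premise 1 is O(not approve_request -> issue_warning); contrapositively O(not issue_warning -> approve_request). Since O(not issue_warning) holds, K gives O(approve_request).
So O(approve_request) holds — approve_request is obligatory. None of the other listed options is made obligatory by any chain of premises.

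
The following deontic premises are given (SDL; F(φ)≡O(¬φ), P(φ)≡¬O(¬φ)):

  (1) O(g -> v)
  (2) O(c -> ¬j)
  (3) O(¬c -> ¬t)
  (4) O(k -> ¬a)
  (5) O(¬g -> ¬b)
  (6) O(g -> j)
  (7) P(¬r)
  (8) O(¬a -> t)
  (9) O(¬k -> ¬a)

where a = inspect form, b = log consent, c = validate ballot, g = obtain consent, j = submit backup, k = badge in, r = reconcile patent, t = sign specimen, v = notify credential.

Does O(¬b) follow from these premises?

Yes

By case analysis on ¬k: premise 9 gives O(¬k -> ¬a) and premise 4 gives O(k -> ¬a), so O(¬a) either way.
From O(¬a) and premise 8, O(¬a -> t), we obtain O(t).
The contrapositive of premise 3 (O(¬c -> ¬t)) is O(t -> c), and O(t) is already established, so O(c).
Premise 2 is O(c -> ¬j); since O(c), deontic closure gives O(¬j).
The contrapositive of premise 6 (O(g -> j)) is O(¬j -> ¬g), and O(¬j) is already established, so O(¬g).
With premise 5, O(¬g -> ¬b), the K-axiom yields O(¬b).
Premises 1, 7 do not contribute to this derivation.
So O(¬b) follows.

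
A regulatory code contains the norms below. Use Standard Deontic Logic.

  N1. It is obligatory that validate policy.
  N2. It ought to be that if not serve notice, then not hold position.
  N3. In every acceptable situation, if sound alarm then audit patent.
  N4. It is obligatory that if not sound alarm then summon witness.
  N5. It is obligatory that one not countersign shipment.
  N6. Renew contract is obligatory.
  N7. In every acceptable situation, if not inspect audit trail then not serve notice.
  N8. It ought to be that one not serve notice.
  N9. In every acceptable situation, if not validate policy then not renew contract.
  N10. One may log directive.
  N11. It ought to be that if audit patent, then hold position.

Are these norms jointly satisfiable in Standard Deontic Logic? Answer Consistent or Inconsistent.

Consistent

Premise 9 is O(¬validate_policy → ¬renew_contract), but O(¬validate_policy) is not derivable from the premises, so it does not yield O(¬renew_contract).
So O(¬renew_contract) is not derivable, and the apparent clash with O(renew_contract) does not arise.
A world satisfying every obligation exists (e.g. audit_patent=false, countersign_shipment=false, hold_position=false, inspect_audit_trail=false, log_directive=false, renew_contract=true, serve_notice=false, sound_alarm=false, summon_witness=true, validate_policy=true); no atom is both obligatory and forbidden, so the set is consistent.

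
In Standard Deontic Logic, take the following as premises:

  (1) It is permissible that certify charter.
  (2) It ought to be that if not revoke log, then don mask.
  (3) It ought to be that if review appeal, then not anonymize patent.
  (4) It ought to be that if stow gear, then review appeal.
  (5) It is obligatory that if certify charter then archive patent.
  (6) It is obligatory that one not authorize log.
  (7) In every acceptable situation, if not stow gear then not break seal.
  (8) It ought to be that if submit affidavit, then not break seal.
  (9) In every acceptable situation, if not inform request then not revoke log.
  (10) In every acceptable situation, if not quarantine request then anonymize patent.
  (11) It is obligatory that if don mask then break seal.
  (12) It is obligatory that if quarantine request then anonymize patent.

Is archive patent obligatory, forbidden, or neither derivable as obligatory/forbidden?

Neither

Premise 5 is O(certify_charter → archive_patent), but O(certify_charter) is not derivable from the premises (the permission P(certify_charter) asserts only ¬O(¬certify_charter), not O(certify_charter)), so it does not yield O(archive_patent).
No premise or chain of K-axiom applications forces O(archive_patent), and none forces O(¬archive_patent). So archive_patent is neither obligatory nor forbidden under these norms.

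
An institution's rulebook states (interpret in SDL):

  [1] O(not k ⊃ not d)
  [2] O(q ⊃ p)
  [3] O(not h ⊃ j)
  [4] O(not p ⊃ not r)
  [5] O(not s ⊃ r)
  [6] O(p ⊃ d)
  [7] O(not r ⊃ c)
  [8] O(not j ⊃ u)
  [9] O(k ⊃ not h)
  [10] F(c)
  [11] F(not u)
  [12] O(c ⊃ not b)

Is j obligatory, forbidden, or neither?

Obligatory

Premise 10, F(c), is equivalent to O(not c).
Premise 7 is O(not r ⊃ c); contrapositively O(not c ⊃ r). Since O(not c) holds, K gives O(r).
The contrapositive of premise 4 (O(not p ⊃ not r)) is O(r ⊃ p), and O(r) is already established, so O(p).
Premise 6 is O(p ⊃ d); since O(p), deontic closure gives O(d).
Premise 1 is O(not k ⊃ not d); contrapositively O(d ⊃ k). Since O(d) holds, K gives O(k).
From O(k) and premise 9, O(k ⊃ not h), we obtain O(not h).
Premise 3 is O(not h ⊃ j); since O(not h), deontic closure gives O(j).
Premises 2, 5, 8, 11, 12 do not contribute to this derivation.
Hence j is obligatory.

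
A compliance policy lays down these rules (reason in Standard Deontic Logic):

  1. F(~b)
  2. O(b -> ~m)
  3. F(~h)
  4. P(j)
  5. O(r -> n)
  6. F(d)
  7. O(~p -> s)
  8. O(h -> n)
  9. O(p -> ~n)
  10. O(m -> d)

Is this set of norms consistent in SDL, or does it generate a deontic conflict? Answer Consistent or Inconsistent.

Premise 10 is O(m -> d), but O(m) is not derivable from the premises, so it does not yield O(d).
So O(d) is not derivable, and the apparent clash with O(~d) does not arise.
A world satisfying every obligation exists (e.g. b=true, d=false, h=true, j=false, m=false, n=true, p=false, r=false, s=true); no atom is both obligatory and forbidden, so the set is consistent.

Consistent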